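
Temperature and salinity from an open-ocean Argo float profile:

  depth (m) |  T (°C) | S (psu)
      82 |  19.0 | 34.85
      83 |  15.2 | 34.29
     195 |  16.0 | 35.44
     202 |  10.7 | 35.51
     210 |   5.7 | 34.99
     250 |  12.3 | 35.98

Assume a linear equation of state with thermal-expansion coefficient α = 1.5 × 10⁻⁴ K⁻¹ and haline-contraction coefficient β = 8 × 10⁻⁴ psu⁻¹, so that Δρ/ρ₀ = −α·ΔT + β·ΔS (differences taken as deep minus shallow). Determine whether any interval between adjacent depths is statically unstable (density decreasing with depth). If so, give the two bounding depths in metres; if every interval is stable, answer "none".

210–250 m

Evaluate Δρ/ρ₀ = −αΔT + βΔS across each adjacent pair:
  82–83 m: −αΔT+βΔS = −(1.5 × 10⁻⁴)(-3.8)+(8 × 10⁻⁴)(-0.56) = 1.2 × 10⁻⁴ → stable
  83–195 m: −αΔT+βΔS = −(1.5 × 10⁻⁴)(+0.8)+(8 × 10⁻⁴)(+1.15) = 8.0 × 10⁻⁴ → stable
  195–202 m: −αΔT+βΔS = −(1.5 × 10⁻⁴)(-5.3)+(8 × 10⁻⁴)(+0.07) = 8.5 × 10⁻⁴ → stable
  202–210 m: −αΔT+βΔS = −(1.5 × 10⁻⁴)(-5.0)+(8 × 10⁻⁴)(-0.52) = 3.3 × 10⁻⁴ → stable
  210–250 m: −αΔT+βΔS = −(1.5 × 10⁻⁴)(+6.6)+(8 × 10⁻⁴)(+0.99) = -2.0 × 10⁻⁴ → UNSTABLE
The 210–250 m interval has Δρ < 0: lighter water underlies denser water.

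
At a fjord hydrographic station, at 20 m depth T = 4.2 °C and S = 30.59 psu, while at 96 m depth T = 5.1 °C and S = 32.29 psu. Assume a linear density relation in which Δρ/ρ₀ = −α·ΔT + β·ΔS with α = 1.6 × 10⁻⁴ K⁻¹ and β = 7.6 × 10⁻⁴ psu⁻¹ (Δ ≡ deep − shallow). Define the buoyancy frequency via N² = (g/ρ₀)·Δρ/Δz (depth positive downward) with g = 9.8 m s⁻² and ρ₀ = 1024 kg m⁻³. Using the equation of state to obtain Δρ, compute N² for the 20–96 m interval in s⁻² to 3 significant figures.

ΔT = +0.9 K, ΔS = +1.70 psu (deep − shallow).
Δρ/ρ₀ = −αΔT + βΔS = -1.44 × 10⁻⁴ + 1.292 × 10⁻³ = 1.148 × 10⁻³, so Δρ ≈ 1.176 kg m⁻³.
N² = (g/ρ₀)·Δρ/Δz = g·(Δρ/ρ₀)/Δz = 9.8 × 1.148 × 10⁻³ / 76 = 1.4803 × 10⁻⁴ s⁻² ≈ 1.48 × 10⁻⁴ s⁻².

1.48 × 10⁻⁴ s⁻²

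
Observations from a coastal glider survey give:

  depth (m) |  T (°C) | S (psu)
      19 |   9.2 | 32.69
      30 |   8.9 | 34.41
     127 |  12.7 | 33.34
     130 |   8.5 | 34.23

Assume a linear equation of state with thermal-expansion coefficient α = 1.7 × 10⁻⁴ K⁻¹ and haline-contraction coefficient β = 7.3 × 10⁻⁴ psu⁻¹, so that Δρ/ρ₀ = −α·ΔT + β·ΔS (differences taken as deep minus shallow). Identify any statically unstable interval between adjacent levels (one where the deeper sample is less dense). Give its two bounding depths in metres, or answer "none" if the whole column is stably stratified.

Evaluate Δρ/ρ₀ = −αΔT + βΔS across each adjacent pair:
  19–30 m: −αΔT+βΔS = −(1.7 × 10⁻⁴)(-0.3)+(7.3 × 10⁻⁴)(+1.72) = 1.3 × 10⁻³ → stable
  30–127 m: −αΔT+βΔS = −(1.7 × 10⁻⁴)(+3.8)+(7.3 × 10⁻⁴)(-1.07) = -1.4 × 10⁻³ → UNSTABLE
  127–130 m: −αΔT+βΔS = −(1.7 × 10⁻⁴)(-4.2)+(7.3 × 10⁻⁴)(+0.89) = 1.4 × 10⁻³ → stable
The 30–127 m interval has Δρ < 0: lighter water underlies denser water.

30–127 m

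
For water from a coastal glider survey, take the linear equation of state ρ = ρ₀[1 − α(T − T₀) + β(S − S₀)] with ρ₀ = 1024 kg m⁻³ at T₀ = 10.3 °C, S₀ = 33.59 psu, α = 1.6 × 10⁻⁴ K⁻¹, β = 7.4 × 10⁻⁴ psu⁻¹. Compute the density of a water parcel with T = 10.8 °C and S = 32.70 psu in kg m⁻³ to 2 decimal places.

1023.24 kg m⁻³

T − T₀ = +0.5 K, S − S₀ = -0.89 psu.
Bracket = 1 − α·(+0.5) + β·(-0.89) = 1 + (-7.386 × 10⁻⁴) = 0.9992614.
ρ = 1024 × 0.9992614 = 1023.24 kg m⁻³.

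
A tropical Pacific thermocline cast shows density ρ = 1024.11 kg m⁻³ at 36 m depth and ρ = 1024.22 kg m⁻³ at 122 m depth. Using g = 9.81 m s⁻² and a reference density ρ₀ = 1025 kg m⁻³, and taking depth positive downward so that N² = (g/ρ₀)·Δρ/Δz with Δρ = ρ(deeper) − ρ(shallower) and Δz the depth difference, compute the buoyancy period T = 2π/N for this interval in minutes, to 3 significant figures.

29.9 min

Δρ = 1024.22 − 1024.11 = 0.11 kg m⁻³ over Δz = 122 − 36 = 86 m.
N² = (9.81/1025) × (0.11/86) = 1.2242 × 10⁻⁵ s⁻².
N = √(1.2242 × 10⁻⁵) = 3.4989 × 10⁻³ rad s⁻¹, so T = 2π/N = 1.7958 × 10³ s = 29.930 min ≈ 29.9 min.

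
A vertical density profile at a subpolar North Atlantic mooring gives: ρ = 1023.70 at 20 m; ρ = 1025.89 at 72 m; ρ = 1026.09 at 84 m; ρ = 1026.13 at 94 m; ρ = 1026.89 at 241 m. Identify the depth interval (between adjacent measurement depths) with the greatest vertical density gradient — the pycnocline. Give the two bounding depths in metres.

Compute the density gradient over each adjacent pair:
  20–72 m: Δρ/Δz = 2.19/52 = 0.042 kg m⁻⁴
  72–84 m: Δρ/Δz = 0.20/12 = 0.017 kg m⁻⁴
  84–94 m: Δρ/Δz = 0.04/10 = 4.0 × 10⁻³ kg m⁻⁴
  94–241 m: Δρ/Δz = 0.76/147 = 5.2 × 10⁻³ kg m⁻⁴
The largest gradient is in the 20–72 m interval — the pycnocline.

20–72 m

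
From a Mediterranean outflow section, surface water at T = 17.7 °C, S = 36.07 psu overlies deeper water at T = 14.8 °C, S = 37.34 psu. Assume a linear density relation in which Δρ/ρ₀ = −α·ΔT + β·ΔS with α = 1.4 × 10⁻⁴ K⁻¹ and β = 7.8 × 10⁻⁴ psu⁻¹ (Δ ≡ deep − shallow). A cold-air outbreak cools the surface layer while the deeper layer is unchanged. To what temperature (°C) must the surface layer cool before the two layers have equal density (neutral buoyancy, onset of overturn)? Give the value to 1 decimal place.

Neutral buoyancy requires Δρ = 0, i.e. −α(T_deep − T_surf′) + β(S_deep − S_surf) = 0.
T_surf′ = T_deep − (β/α)·ΔS = 14.8 − (7.8 × 10⁻⁴/1.4 × 10⁻⁴)·(+1.27) = 7.724 °C.
Cooling required: 17.7 − (7.724) = 9.976 °C.

7.7 °C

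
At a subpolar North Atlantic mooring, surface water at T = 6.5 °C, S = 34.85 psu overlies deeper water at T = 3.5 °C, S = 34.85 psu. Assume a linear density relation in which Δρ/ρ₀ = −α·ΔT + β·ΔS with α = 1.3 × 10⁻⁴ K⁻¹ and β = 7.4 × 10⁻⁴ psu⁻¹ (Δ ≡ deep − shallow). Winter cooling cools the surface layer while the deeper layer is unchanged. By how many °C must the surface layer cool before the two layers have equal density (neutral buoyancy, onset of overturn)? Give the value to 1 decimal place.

3.0 °C

Neutral buoyancy requires Δρ = 0, i.e. −α(T_deep − T_surf′) + β(S_deep − S_surf) = 0.
T_surf′ = T_deep − (β/α)·ΔS = 3.5 − (7.4 × 10⁻⁴/1.3 × 10⁻⁴)·(+0.00) = 3.500 °C.
Cooling required: 6.5 − (3.500) = 3.000 °C.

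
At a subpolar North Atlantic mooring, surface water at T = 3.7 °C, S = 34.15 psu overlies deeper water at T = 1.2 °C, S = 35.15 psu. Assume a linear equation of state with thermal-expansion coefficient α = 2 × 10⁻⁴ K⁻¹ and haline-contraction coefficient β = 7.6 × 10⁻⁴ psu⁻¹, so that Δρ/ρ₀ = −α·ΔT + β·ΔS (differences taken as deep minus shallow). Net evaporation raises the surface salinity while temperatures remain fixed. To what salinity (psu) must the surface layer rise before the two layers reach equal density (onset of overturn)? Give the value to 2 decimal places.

35.81 psu

Neutral buoyancy requires −α(T_deep − T_surf) + β(S_deep − S_surf′) = 0.
S_surf′ = S_deep − (α/β)·ΔT = 35.15 − (2 × 10⁻⁴/7.6 × 10⁻⁴)·(-2.5) = 35.8079 psu.
Increase required: 35.8079 − 34.15 = 1.6579 psu.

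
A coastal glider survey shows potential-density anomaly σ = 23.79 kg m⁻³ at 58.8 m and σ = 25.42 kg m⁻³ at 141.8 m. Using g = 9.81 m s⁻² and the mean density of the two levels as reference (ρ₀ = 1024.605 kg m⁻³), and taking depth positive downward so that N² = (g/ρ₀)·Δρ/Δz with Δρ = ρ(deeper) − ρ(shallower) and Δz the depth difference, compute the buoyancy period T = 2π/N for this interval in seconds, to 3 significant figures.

Δρ = 1025.42 − 1023.79 = 1.63 kg m⁻³ over Δz = 141.8 − 58.8 = 83 m.
N² = (9.81/1024.605) × (1.63/83) = 1.8803 × 10⁻⁴ s⁻².
N = √(1.8803 × 10⁻⁴) = 0.013712 rad s⁻¹, so T = 2π/N = 458.23 s ≈ 458 s.
A positive N² confirms static stability across the interval.

458 s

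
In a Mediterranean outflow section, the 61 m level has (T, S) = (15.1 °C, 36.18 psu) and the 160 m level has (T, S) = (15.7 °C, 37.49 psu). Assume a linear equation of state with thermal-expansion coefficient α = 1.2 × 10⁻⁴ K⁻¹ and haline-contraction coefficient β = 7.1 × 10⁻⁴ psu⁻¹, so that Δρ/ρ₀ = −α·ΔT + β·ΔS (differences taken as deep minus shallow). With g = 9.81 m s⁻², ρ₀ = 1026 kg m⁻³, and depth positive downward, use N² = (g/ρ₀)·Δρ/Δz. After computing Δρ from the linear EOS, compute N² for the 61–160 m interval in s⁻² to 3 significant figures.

8.50 × 10⁻⁵ s⁻²

ΔT = +0.6 K, ΔS = +1.31 psu (deep − shallow).
Δρ/ρ₀ = −αΔT + βΔS = -7.20 × 10⁻⁵ + 9.301 × 10⁻⁴ = 8.581 × 10⁻⁴, so Δρ ≈ 0.8804 kg m⁻³.
N² = (g/ρ₀)·Δρ/Δz = g·(Δρ/ρ₀)/Δz = 9.81 × 8.581 × 10⁻⁴ / 99 = 8.5030 × 10⁻⁵ s⁻² ≈ 8.50 × 10⁻⁵ s⁻².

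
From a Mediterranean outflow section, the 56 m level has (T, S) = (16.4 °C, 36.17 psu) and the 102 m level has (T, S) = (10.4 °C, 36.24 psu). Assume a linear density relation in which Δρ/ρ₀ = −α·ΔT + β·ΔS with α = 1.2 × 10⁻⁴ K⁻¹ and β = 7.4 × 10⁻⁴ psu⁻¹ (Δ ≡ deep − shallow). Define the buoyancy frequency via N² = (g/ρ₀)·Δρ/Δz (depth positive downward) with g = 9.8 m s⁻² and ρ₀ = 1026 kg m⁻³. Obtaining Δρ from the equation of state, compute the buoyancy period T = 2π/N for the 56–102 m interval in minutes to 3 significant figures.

ΔT = -6.0 K, ΔS = +0.07 psu (deep − shallow).
Δρ/ρ₀ = −αΔT + βΔS = 7.20 × 10⁻⁴ + 5.18 × 10⁻⁵ = 7.718 × 10⁻⁴, so Δρ ≈ 0.7919 kg m⁻³.
N² = (g/ρ₀)·Δρ/Δz = g·(Δρ/ρ₀)/Δz = 9.8 × 7.718 × 10⁻⁴ / 46 = 1.6443 × 10⁻⁴ s⁻².
N = √(1.6443 × 10⁻⁴) = 0.012823 rad s⁻¹ → T = 2π/N = 489.99 s = 8.1665 min ≈ 8.17 min.

8.17 min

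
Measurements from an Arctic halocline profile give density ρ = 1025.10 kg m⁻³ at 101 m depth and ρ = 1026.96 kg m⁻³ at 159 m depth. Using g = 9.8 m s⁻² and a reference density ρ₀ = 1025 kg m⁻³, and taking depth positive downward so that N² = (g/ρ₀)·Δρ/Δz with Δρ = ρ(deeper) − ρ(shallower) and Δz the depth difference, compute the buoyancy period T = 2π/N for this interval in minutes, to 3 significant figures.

Δρ = 1026.96 − 1025.10 = 1.86 kg m⁻³ over Δz = 159 − 101 = 58 m.
N² = (9.8/1025) × (1.86/58) = 3.0661 × 10⁻⁴ s⁻².
N = √(3.0661 × 10⁻⁴) = 0.017510 rad s⁻¹, so T = 2π/N = 358.83 s = 5.9805 min ≈ 5.98 min.

5.98 min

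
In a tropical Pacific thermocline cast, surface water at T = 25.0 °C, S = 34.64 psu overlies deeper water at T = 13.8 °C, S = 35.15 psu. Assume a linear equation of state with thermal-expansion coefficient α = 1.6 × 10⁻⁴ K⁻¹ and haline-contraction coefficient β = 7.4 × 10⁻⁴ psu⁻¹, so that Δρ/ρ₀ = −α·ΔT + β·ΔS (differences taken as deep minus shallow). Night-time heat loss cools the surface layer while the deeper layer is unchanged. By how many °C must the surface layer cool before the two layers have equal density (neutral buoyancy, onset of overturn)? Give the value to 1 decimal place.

13.6 °C

Neutral buoyancy requires Δρ = 0, i.e. −α(T_deep − T_surf′) + β(S_deep − S_surf) = 0.
T_surf′ = T_deep − (β/α)·ΔS = 13.8 − (7.4 × 10⁻⁴/1.6 × 10⁻⁴)·(+0.51) = 11.441 °C.
Cooling required: 25.0 − (11.441) = 13.559 °C.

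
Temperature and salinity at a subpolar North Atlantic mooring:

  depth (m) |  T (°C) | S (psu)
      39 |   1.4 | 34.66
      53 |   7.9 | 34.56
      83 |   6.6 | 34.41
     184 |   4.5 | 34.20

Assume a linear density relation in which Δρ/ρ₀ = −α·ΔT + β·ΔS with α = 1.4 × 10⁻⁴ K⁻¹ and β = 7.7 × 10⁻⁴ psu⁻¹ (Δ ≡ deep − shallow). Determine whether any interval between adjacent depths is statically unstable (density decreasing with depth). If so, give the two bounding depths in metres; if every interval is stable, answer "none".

39–53 m

Evaluate Δρ/ρ₀ = −αΔT + βΔS across each adjacent pair:
  39–53 m: −αΔT+βΔS = −(1.4 × 10⁻⁴)(+6.5)+(7.7 × 10⁻⁴)(-0.10) = -9.9 × 10⁻⁴ → UNSTABLE
  53–83 m: −αΔT+βΔS = −(1.4 × 10⁻⁴)(-1.3)+(7.7 × 10⁻⁴)(-0.15) = 6.6 × 10⁻⁵ → stable
  83–184 m: −αΔT+βΔS = −(1.4 × 10⁻⁴)(-2.1)+(7.7 × 10⁻⁴)(-0.21) = 1.3 × 10⁻⁴ → stable
The 39–53 m interval has Δρ < 0: lighter water underlies denser water.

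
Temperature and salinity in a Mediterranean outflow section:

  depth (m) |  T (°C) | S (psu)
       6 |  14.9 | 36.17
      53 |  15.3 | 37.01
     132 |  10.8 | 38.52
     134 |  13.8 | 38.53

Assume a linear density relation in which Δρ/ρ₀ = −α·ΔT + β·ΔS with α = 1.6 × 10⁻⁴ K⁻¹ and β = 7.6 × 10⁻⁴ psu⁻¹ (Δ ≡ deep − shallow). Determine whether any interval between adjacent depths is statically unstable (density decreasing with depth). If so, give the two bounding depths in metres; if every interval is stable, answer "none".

132–134 m

Evaluate Δρ/ρ₀ = −αΔT + βΔS across each adjacent pair:
  6–53 m: −αΔT+βΔS = −(1.6 × 10⁻⁴)(+0.4)+(7.6 × 10⁻⁴)(+0.84) = 5.7 × 10⁻⁴ → stable
  53–132 m: −αΔT+βΔS = −(1.6 × 10⁻⁴)(-4.5)+(7.6 × 10⁻⁴)(+1.51) = 1.9 × 10⁻³ → stable
  132–134 m: −αΔT+βΔS = −(1.6 × 10⁻⁴)(+3.0)+(7.6 × 10⁻⁴)(+0.01) = -4.7 × 10⁻⁴ → UNSTABLE
The 132–134 m interval has Δρ < 0: lighter water underlies denser water.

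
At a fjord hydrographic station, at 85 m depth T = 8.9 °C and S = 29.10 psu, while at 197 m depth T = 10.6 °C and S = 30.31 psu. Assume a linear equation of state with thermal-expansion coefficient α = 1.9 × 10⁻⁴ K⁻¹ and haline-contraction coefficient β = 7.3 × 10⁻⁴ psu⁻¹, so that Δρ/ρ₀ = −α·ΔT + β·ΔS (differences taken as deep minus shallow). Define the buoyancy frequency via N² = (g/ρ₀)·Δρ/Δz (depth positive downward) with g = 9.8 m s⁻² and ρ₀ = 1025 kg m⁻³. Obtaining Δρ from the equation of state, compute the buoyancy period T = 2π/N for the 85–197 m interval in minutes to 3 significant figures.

15.0 min

ΔT = +1.7 K, ΔS = +1.21 psu (deep − shallow).
Δρ/ρ₀ = −αΔT + βΔS = -3.23 × 10⁻⁴ + 8.833 × 10⁻⁴ = 5.603 × 10⁻⁴, so Δρ ≈ 0.5743 kg m⁻³.
N² = (g/ρ₀)·Δρ/Δz = g·(Δρ/ρ₀)/Δz = 9.8 × 5.603 × 10⁻⁴ / 112 = 4.9026 × 10⁻⁵ s⁻².
N = √(4.9026 × 10⁻⁵) = 7.0019 × 10⁻³ rad s⁻¹ → T = 2π/N = 897.35 s = 14.956 min ≈ 15.0 min.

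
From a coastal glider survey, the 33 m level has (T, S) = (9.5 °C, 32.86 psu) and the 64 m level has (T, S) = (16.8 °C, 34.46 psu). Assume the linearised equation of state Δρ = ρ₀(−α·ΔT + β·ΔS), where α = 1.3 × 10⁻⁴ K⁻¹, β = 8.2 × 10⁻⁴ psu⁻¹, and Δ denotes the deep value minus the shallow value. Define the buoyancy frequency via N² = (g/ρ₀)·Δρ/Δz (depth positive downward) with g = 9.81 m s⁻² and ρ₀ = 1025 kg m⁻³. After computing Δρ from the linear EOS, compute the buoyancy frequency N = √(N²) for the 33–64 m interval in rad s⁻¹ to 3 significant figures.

ΔT = +7.3 K, ΔS = +1.60 psu (deep − shallow).
Δρ/ρ₀ = −αΔT + βΔS = -9.49 × 10⁻⁴ + 1.312 × 10⁻³ = 3.63 × 10⁻⁴, so Δρ ≈ 0.3721 kg m⁻³.
N² = (g/ρ₀)·Δρ/Δz = g·(Δρ/ρ₀)/Δz = 9.81 × 3.63 × 10⁻⁴ / 31 = 1.1487 × 10⁻⁴ s⁻².
N = √(1.1487 × 10⁻⁴) = 0.010718 rad s⁻¹ ≈ 0.0107 rad s⁻¹.

0.0107 rad s⁻¹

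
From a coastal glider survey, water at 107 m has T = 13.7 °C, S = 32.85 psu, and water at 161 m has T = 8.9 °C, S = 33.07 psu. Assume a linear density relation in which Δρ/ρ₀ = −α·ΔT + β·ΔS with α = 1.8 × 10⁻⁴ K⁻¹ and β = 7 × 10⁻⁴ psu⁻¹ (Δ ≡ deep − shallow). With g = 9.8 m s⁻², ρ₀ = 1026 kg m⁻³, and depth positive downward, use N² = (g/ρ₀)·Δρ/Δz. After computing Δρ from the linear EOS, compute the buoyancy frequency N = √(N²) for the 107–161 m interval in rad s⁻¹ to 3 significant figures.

ΔT = -4.8 K, ΔS = +0.22 psu (deep − shallow).
Δρ/ρ₀ = −αΔT + βΔS = 8.64 × 10⁻⁴ + 1.54 × 10⁻⁴ = 1.018 × 10⁻³, so Δρ ≈ 1.044 kg m⁻³.
N² = (g/ρ₀)·Δρ/Δz = g·(Δρ/ρ₀)/Δz = 9.8 × 1.018 × 10⁻³ / 54 = 1.8475 × 10⁻⁴ s⁻².
N = √(1.8475 × 10⁻⁴) = 0.013592 rad s⁻¹ ≈ 0.0136 rad s⁻¹.

0.0136 rad s⁻¹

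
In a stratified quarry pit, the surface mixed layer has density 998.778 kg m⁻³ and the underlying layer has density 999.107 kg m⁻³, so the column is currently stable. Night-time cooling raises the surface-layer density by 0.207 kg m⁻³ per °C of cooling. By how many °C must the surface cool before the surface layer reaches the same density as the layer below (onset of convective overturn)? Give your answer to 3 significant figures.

Density deficit of the surface layer: 999.107 − 998.778 = 0.329 kg m⁻³.
Required change = 0.329 / 0.207 = 1.59 °C.

1.59 °C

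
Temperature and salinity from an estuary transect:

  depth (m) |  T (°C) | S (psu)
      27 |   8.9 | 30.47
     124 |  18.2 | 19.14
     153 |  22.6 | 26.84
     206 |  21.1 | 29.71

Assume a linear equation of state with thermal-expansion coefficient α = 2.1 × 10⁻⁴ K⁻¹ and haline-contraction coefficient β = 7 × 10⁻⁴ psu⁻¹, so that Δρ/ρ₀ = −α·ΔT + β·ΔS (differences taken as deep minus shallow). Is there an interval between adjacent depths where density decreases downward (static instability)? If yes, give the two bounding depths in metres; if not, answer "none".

27–124 m

Evaluate Δρ/ρ₀ = −αΔT + βΔS across each adjacent pair:
  27–124 m: −αΔT+βΔS = −(2.1 × 10⁻⁴)(+9.3)+(7 × 10⁻⁴)(-11.33) = -9.9 × 10⁻³ → UNSTABLE
  124–153 m: −αΔT+βΔS = −(2.1 × 10⁻⁴)(+4.4)+(7 × 10⁻⁴)(+7.70) = 4.5 × 10⁻³ → stable
  153–206 m: −αΔT+βΔS = −(2.1 × 10⁻⁴)(-1.5)+(7 × 10⁻⁴)(+2.87) = 2.3 × 10⁻³ → stable
The 27–124 m interval has Δρ < 0: lighter water underlies denser water.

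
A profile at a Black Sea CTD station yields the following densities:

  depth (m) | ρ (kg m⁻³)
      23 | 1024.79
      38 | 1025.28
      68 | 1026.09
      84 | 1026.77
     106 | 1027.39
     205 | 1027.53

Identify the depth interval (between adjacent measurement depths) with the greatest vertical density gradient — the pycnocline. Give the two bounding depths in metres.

68–84 m

Compute the density gradient over each adjacent pair:
  23–38 m: Δρ/Δz = 0.49/15 = 0.033 kg m⁻⁴
  38–68 m: Δρ/Δz = 0.81/30 = 0.027 kg m⁻⁴
  68–84 m: Δρ/Δz = 0.68/16 = 0.043 kg m⁻⁴
  84–106 m: Δρ/Δz = 0.62/22 = 0.028 kg m⁻⁴
  106–205 m: Δρ/Δz = 0.14/99 = 1.4 × 10⁻³ kg m⁻⁴
The largest gradient is in the 68–84 m interval — the pycnocline.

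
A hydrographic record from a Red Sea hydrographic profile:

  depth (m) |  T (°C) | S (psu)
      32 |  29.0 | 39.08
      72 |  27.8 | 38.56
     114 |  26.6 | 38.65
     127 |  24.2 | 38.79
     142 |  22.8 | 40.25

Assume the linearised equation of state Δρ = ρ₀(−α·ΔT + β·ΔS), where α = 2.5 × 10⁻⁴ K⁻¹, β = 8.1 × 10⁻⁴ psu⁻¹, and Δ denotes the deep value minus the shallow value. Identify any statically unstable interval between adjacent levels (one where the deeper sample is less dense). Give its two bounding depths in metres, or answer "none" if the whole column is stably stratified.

32–72 m

Evaluate Δρ/ρ₀ = −αΔT + βΔS across each adjacent pair:
  32–72 m: −αΔT+βΔS = −(2.5 × 10⁻⁴)(-1.2)+(8.1 × 10⁻⁴)(-0.52) = -1.2 × 10⁻⁴ → UNSTABLE
  72–114 m: −αΔT+βΔS = −(2.5 × 10⁻⁴)(-1.2)+(8.1 × 10⁻⁴)(+0.09) = 3.7 × 10⁻⁴ → stable
  114–127 m: −αΔT+βΔS = −(2.5 × 10⁻⁴)(-2.4)+(8.1 × 10⁻⁴)(+0.14) = 7.1 × 10⁻⁴ → stable
  127–142 m: −αΔT+βΔS = −(2.5 × 10⁻⁴)(-1.4)+(8.1 × 10⁻⁴)(+1.46) = 1.5 × 10⁻³ → stable
The 32–72 m interval has Δρ < 0: lighter water underlies denser water.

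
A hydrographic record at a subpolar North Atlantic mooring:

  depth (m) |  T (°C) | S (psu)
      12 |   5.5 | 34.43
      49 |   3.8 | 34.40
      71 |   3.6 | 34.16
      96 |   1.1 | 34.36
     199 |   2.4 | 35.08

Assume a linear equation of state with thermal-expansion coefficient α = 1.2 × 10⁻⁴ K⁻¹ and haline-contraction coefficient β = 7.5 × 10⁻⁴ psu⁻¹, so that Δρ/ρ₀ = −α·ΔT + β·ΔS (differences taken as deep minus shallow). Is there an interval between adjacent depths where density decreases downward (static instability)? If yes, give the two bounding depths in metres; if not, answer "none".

Evaluate Δρ/ρ₀ = −αΔT + βΔS across each adjacent pair:
  12–49 m: −αΔT+βΔS = −(1.2 × 10⁻⁴)(-1.7)+(7.5 × 10⁻⁴)(-0.03) = 1.8 × 10⁻⁴ → stable
  49–71 m: −αΔT+βΔS = −(1.2 × 10⁻⁴)(-0.2)+(7.5 × 10⁻⁴)(-0.24) = -1.6 × 10⁻⁴ → UNSTABLE
  71–96 m: −αΔT+βΔS = −(1.2 × 10⁻⁴)(-2.5)+(7.5 × 10⁻⁴)(+0.20) = 4.5 × 10⁻⁴ → stable
  96–199 m: −αΔT+βΔS = −(1.2 × 10⁻⁴)(+1.3)+(7.5 × 10⁻⁴)(+0.72) = 3.8 × 10⁻⁴ → stable
The 49–71 m interval has Δρ < 0: lighter water underlies denser water.

49–71 m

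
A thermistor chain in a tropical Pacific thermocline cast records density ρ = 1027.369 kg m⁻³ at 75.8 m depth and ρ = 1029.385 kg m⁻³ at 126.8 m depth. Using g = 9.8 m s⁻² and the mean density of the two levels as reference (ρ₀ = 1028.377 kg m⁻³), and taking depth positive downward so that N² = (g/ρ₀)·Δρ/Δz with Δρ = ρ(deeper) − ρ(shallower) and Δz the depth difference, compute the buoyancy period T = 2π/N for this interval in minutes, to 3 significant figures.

5.40 min

Δρ = 1029.385 − 1027.369 = 2.016 kg m⁻³ over Δz = 126.8 − 75.8 = 51 m.
N² = (9.8/1028.377) × (2.016/51) = 3.7670 × 10⁻⁴ s⁻².
N = √(3.7670 × 10⁻⁴) = 0.019409 rad s⁻¹, so T = 2π/N = 323.73 s = 5.3955 min ≈ 5.40 min.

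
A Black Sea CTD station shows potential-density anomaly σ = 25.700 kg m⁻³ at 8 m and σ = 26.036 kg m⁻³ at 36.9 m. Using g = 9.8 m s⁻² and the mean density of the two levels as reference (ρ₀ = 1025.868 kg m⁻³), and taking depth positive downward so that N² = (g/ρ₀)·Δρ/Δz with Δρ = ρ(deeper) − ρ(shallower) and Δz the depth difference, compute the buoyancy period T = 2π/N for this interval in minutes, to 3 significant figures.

Δρ = 1026.036 − 1025.700 = 0.336 kg m⁻³ over Δz = 36.9 − 8 = 28.9 m.
N² = (9.8/1025.868) × (0.336/28.9) = 1.1106 × 10⁻⁴ s⁻².
N = √(1.1106 × 10⁻⁴) = 0.010539 rad s⁻¹, so T = 2π/N = 596.18 s = 9.9363 min ≈ 9.94 min.

9.94 min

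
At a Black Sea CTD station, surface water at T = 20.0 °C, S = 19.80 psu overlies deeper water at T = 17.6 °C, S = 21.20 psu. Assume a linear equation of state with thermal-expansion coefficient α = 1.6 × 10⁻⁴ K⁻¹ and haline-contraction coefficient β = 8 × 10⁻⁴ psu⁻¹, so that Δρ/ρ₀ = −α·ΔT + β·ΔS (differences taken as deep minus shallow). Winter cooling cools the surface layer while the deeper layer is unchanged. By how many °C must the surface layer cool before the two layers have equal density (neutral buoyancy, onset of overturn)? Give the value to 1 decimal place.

9.4 °C

Neutral buoyancy requires Δρ = 0, i.e. −α(T_deep − T_surf′) + β(S_deep − S_surf) = 0.
T_surf′ = T_deep − (β/α)·ΔS = 17.6 − (8 × 10⁻⁴/1.6 × 10⁻⁴)·(+1.40) = 10.600 °C.
Cooling required: 20.0 − (10.600) = 9.400 °C.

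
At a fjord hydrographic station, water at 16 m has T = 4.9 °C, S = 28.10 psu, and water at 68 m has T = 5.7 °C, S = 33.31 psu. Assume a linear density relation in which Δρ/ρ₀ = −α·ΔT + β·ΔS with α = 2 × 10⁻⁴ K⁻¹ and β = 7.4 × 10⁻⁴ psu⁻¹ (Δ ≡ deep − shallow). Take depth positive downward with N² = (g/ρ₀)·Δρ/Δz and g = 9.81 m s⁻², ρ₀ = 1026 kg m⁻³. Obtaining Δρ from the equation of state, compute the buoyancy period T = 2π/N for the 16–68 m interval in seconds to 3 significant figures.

ΔT = +0.8 K, ΔS = +5.21 psu (deep − shallow).
Δρ/ρ₀ = −αΔT + βΔS = -1.60 × 10⁻⁴ + 3.8554 × 10⁻³ = 3.6954 × 10⁻³, so Δρ ≈ 3.791 kg m⁻³.
N² = (g/ρ₀)·Δρ/Δz = g·(Δρ/ρ₀)/Δz = 9.81 × 3.6954 × 10⁻³ / 52 = 6.9715 × 10⁻⁴ s⁻².
N = √(6.9715 × 10⁻⁴) = 0.026404 rad s⁻¹ → T = 2π/N = 237.96 s ≈ 238 s.

238 s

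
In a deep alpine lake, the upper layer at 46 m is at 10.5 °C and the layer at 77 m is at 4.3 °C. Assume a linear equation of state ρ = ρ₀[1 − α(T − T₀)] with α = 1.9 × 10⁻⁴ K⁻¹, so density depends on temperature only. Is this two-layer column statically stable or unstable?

stable

ΔT = 4.3 − 10.5 = -6.2 K, so Δρ/ρ₀ = −αΔT = 1.178 × 10⁻³.
Δρ/ρ₀ > 0, so Δρ > 0: deeper water is denser → statically stable.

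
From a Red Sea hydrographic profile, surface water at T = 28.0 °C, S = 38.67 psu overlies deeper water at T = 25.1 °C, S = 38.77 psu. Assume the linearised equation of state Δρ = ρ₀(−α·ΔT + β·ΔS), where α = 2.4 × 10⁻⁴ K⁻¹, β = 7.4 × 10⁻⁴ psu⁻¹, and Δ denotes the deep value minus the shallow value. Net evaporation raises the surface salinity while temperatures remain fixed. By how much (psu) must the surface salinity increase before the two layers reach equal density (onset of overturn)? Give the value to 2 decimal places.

1.04 psu

Neutral buoyancy requires −α(T_deep − T_surf) + β(S_deep − S_surf′) = 0.
S_surf′ = S_deep − (α/β)·ΔT = 38.77 − (2.4 × 10⁻⁴/7.4 × 10⁻⁴)·(-2.9) = 39.7105 psu.
Increase required: 39.7105 − 38.67 = 1.0405 psu.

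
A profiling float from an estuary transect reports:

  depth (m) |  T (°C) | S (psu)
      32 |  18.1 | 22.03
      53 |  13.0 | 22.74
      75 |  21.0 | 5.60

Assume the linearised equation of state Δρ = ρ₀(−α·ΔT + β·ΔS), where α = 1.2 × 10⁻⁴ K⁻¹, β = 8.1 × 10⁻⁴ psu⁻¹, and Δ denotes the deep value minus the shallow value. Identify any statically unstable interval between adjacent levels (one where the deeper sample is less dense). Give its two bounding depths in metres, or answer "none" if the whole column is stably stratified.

53–75 m

Evaluate Δρ/ρ₀ = −αΔT + βΔS across each adjacent pair:
  32–53 m: −αΔT+βΔS = −(1.2 × 10⁻⁴)(-5.1)+(8.1 × 10⁻⁴)(+0.71) = 1.2 × 10⁻³ → stable
  53–75 m: −αΔT+βΔS = −(1.2 × 10⁻⁴)(+8.0)+(8.1 × 10⁻⁴)(-17.14) = -0.015 → UNSTABLE
The 53–75 m interval has Δρ < 0: lighter water underlies denser water.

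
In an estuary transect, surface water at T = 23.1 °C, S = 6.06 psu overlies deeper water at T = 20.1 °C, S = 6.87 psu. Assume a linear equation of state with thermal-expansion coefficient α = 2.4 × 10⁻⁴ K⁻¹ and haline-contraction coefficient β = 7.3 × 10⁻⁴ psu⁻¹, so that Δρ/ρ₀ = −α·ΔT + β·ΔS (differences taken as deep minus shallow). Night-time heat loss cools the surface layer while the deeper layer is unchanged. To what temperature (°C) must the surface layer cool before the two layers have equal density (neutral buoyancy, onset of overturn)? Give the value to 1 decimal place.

Neutral buoyancy requires Δρ = 0, i.e. −α(T_deep − T_surf′) + β(S_deep − S_surf) = 0.
T_surf′ = T_deep − (β/α)·ΔS = 20.1 − (7.3 × 10⁻⁴/2.4 × 10⁻⁴)·(+0.81) = 17.636 °C.
Cooling required: 23.1 − (17.636) = 5.464 °C.

17.6 °C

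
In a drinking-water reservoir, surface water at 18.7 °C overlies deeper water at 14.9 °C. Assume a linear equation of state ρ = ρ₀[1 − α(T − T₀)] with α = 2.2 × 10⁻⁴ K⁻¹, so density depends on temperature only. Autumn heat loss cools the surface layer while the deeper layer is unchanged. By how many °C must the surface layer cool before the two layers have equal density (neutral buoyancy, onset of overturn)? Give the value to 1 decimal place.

With temperature the only control, equal density requires T_surf′ = T_deep.
T_surf′ = 14.9 °C.
Cooling required: 18.7 − 14.9 = 3.8 °C.

3.8 °C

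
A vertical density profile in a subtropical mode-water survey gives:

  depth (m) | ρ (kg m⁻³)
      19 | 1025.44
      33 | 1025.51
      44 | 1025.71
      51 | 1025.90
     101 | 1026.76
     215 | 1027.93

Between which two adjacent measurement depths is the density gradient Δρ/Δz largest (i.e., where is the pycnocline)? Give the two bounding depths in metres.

44–51 m

Compute the density gradient over each adjacent pair:
  19–33 m: Δρ/Δz = 0.07/14 = 5.0 × 10⁻³ kg m⁻⁴
  33–44 m: Δρ/Δz = 0.20/11 = 0.018 kg m⁻⁴
  44–51 m: Δρ/Δz = 0.19/7 = 0.027 kg m⁻⁴
  51–101 m: Δρ/Δz = 0.86/50 = 0.017 kg m⁻⁴
  101–215 m: Δρ/Δz = 1.17/114 = 0.010 kg m⁻⁴
The largest gradient is in the 44–51 m interval — the pycnocline.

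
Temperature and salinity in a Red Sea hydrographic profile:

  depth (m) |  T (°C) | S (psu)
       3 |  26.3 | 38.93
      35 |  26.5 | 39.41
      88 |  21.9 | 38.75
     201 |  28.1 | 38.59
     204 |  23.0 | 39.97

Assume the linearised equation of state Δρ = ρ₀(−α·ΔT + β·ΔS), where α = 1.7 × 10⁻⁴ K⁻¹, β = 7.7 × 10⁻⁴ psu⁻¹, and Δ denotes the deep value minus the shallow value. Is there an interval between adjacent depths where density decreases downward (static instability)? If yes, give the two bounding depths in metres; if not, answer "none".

88–201 m

Evaluate Δρ/ρ₀ = −αΔT + βΔS across each adjacent pair:
  3–35 m: −αΔT+βΔS = −(1.7 × 10⁻⁴)(+0.2)+(7.7 × 10⁻⁴)(+0.48) = 3.4 × 10⁻⁴ → stable
  35–88 m: −αΔT+βΔS = −(1.7 × 10⁻⁴)(-4.6)+(7.7 × 10⁻⁴)(-0.66) = 2.7 × 10⁻⁴ → stable
  88–201 m: −αΔT+βΔS = −(1.7 × 10⁻⁴)(+6.2)+(7.7 × 10⁻⁴)(-0.16) = -1.2 × 10⁻³ → UNSTABLE
  201–204 m: −αΔT+βΔS = −(1.7 × 10⁻⁴)(-5.1)+(7.7 × 10⁻⁴)(+1.38) = 1.9 × 10⁻³ → stable
The 88–201 m interval has Δρ < 0: lighter water underlies denser water.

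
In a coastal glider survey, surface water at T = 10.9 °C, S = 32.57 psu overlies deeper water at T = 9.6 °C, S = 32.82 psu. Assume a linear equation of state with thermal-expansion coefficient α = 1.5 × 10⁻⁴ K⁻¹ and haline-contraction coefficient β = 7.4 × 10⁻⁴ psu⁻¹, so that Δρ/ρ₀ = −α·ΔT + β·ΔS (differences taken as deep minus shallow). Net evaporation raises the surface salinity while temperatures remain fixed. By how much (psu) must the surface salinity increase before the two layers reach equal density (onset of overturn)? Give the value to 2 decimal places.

0.51 psu

Neutral buoyancy requires −α(T_deep − T_surf) + β(S_deep − S_surf′) = 0.
S_surf′ = S_deep − (α/β)·ΔT = 32.82 − (1.5 × 10⁻⁴/7.4 × 10⁻⁴)·(-1.3) = 33.0835 psu.
Increase required: 33.0835 − 32.57 = 0.5135 psu.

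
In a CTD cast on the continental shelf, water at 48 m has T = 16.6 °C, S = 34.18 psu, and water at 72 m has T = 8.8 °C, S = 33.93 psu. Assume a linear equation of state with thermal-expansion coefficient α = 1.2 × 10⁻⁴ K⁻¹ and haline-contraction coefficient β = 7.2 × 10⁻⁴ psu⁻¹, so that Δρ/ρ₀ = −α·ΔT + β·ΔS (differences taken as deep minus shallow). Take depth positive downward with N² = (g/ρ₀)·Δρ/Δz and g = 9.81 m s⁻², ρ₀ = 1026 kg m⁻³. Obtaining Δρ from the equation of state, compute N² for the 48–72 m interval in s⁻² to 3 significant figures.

ΔT = -7.8 K, ΔS = -0.25 psu (deep − shallow).
Δρ/ρ₀ = −αΔT + βΔS = 9.36 × 10⁻⁴ − 1.80 × 10⁻⁴ = 7.56 × 10⁻⁴, so Δρ ≈ 0.7757 kg m⁻³.
N² = (g/ρ₀)·Δρ/Δz = g·(Δρ/ρ₀)/Δz = 9.81 × 7.56 × 10⁻⁴ / 24 = 3.0901 × 10⁻⁴ s⁻² ≈ 3.09 × 10⁻⁴ s⁻².

3.09 × 10⁻⁴ s⁻²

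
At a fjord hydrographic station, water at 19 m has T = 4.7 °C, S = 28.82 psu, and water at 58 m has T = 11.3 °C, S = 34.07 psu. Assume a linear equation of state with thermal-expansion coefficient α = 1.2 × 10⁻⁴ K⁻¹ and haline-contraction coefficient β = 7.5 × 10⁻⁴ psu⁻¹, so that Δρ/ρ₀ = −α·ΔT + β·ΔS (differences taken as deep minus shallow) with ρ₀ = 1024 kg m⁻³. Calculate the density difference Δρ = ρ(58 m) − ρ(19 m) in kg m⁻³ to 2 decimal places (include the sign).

ΔT = +6.6 K, ΔS = +5.25 psu (deep − shallow).
Δρ/ρ₀ = −(1.2 × 10⁻⁴)(+6.6) + (7.5 × 10⁻⁴)(+5.25) = 3.1455 × 10⁻³.
Δρ = 1024 × (3.1455 × 10⁻³) = +3.22 kg m⁻³.
Positive Δρ: denser below, stable.

+3.22 kg m⁻³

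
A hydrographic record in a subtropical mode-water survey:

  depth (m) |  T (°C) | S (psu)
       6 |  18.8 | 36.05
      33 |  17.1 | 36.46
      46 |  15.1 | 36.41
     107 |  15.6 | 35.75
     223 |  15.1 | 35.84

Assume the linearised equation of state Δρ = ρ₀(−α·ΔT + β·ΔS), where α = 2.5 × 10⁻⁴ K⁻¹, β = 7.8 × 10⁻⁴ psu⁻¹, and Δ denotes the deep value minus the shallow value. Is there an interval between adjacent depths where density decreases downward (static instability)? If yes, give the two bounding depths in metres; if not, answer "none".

Evaluate Δρ/ρ₀ = −αΔT + βΔS across each adjacent pair:
  6–33 m: −αΔT+βΔS = −(2.5 × 10⁻⁴)(-1.7)+(7.8 × 10⁻⁴)(+0.41) = 7.4 × 10⁻⁴ → stable
  33–46 m: −αΔT+βΔS = −(2.5 × 10⁻⁴)(-2.0)+(7.8 × 10⁻⁴)(-0.05) = 4.6 × 10⁻⁴ → stable
  46–107 m: −αΔT+βΔS = −(2.5 × 10⁻⁴)(+0.5)+(7.8 × 10⁻⁴)(-0.66) = -6.4 × 10⁻⁴ → UNSTABLE
  107–223 m: −αΔT+βΔS = −(2.5 × 10⁻⁴)(-0.5)+(7.8 × 10⁻⁴)(+0.09) = 2.0 × 10⁻⁴ → stable
The 46–107 m interval has Δρ < 0: lighter water underlies denser water.

46–107 m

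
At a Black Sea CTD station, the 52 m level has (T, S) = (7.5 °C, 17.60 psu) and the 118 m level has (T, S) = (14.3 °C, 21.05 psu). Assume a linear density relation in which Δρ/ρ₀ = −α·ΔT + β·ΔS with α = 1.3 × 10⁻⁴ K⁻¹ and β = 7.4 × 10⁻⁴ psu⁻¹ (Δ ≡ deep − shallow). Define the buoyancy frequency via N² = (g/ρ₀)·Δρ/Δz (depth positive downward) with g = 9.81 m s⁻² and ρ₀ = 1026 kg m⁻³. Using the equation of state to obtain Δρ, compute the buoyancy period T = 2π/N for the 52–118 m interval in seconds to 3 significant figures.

ΔT = +6.8 K, ΔS = +3.45 psu (deep − shallow).
Δρ/ρ₀ = −αΔT + βΔS = -8.84 × 10⁻⁴ + 2.553 × 10⁻³ = 1.669 × 10⁻³, so Δρ ≈ 1.712 kg m⁻³.
N² = (g/ρ₀)·Δρ/Δz = g·(Δρ/ρ₀)/Δz = 9.81 × 1.669 × 10⁻³ / 66 = 2.4807 × 10⁻⁴ s⁻².
N = √(2.4807 × 10⁻⁴) = 0.015750 rad s⁻¹ → T = 2π/N = 398.93 s ≈ 399 s.

399 s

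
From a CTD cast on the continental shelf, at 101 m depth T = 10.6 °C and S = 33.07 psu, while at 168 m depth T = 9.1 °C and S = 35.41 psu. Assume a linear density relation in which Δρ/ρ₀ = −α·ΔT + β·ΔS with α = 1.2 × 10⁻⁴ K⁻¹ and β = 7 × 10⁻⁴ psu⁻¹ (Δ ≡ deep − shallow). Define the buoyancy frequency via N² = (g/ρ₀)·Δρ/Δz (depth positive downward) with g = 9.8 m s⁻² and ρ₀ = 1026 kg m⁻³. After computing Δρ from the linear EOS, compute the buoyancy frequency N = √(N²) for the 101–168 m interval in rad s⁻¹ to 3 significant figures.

0.0163 rad s⁻¹

ΔT = -1.5 K, ΔS = +2.34 psu (deep − shallow).
Δρ/ρ₀ = −αΔT + βΔS = 1.80 × 10⁻⁴ + 1.638 × 10⁻³ = 1.818 × 10⁻³, so Δρ ≈ 1.865 kg m⁻³.
N² = (g/ρ₀)·Δρ/Δz = g·(Δρ/ρ₀)/Δz = 9.8 × 1.818 × 10⁻³ / 67 = 2.6592 × 10⁻⁴ s⁻².
N = √(2.6592 × 10⁻⁴) = 0.016307 rad s⁻¹ ≈ 0.0163 rad s⁻¹.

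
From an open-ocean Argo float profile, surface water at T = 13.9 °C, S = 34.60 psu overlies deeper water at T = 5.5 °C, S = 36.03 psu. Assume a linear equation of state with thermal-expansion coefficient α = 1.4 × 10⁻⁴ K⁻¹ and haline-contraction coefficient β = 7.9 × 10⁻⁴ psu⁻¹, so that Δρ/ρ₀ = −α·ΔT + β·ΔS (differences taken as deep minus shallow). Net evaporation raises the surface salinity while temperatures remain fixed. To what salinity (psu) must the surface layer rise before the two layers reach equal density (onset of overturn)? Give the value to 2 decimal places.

37.52 psu

Neutral buoyancy requires −α(T_deep − T_surf) + β(S_deep − S_surf′) = 0.
S_surf′ = S_deep − (α/β)·ΔT = 36.03 − (1.4 × 10⁻⁴/7.9 × 10⁻⁴)·(-8.4) = 37.5186 psu.
Increase required: 37.5186 − 34.60 = 2.9186 psu.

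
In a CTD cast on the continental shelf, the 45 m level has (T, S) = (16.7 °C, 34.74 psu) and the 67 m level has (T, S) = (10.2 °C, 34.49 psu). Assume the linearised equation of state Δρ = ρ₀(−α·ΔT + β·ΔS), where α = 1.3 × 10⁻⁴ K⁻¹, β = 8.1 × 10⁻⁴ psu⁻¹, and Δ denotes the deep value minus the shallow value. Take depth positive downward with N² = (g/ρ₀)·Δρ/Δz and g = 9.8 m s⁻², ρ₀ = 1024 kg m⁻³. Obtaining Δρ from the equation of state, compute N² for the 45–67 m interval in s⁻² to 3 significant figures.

ΔT = -6.5 K, ΔS = -0.25 psu (deep − shallow).
Δρ/ρ₀ = −αΔT + βΔS = 8.45 × 10⁻⁴ − 2.025 × 10⁻⁴ = 6.425 × 10⁻⁴, so Δρ ≈ 0.6579 kg m⁻³.
N² = (g/ρ₀)·Δρ/Δz = g·(Δρ/ρ₀)/Δz = 9.8 × 6.425 × 10⁻⁴ / 22 = 2.8620 × 10⁻⁴ s⁻² ≈ 2.86 × 10⁻⁴ s⁻².

2.86 × 10⁻⁴ s⁻²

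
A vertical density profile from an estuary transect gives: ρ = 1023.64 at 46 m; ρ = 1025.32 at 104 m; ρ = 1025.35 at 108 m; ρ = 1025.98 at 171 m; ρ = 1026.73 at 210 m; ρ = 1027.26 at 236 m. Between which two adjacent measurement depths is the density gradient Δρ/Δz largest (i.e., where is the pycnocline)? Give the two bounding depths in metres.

46–104 m

Compute the density gradient over each adjacent pair:
  46–104 m: Δρ/Δz = 1.68/58 = 0.029 kg m⁻⁴
  104–108 m: Δρ/Δz = 0.03/4 = 7.5 × 10⁻³ kg m⁻⁴
  108–171 m: Δρ/Δz = 0.63/63 = 0.010 kg m⁻⁴
  171–210 m: Δρ/Δz = 0.75/39 = 0.019 kg m⁻⁴
  210–236 m: Δρ/Δz = 0.53/26 = 0.020 kg m⁻⁴
The largest gradient is in the 46–104 m interval — the pycnocline.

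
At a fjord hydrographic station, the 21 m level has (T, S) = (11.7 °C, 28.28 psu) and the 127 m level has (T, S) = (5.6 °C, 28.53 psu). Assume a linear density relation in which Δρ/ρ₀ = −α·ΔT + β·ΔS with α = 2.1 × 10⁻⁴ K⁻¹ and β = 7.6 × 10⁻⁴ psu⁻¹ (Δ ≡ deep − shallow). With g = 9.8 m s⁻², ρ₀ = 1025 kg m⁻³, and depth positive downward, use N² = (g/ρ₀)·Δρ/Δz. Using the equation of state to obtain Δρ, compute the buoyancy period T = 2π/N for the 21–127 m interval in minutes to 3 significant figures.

8.98 min

ΔT = -6.1 K, ΔS = +0.25 psu (deep − shallow).
Δρ/ρ₀ = −αΔT + βΔS = 1.281 × 10⁻³ + 1.90 × 10⁻⁴ = 1.471 × 10⁻³, so Δρ ≈ 1.508 kg m⁻³.
N² = (g/ρ₀)·Δρ/Δz = g·(Δρ/ρ₀)/Δz = 9.8 × 1.471 × 10⁻³ / 106 = 1.3600 × 10⁻⁴ s⁻².
N = √(1.3600 × 10⁻⁴) = 0.011662 rad s⁻¹ → T = 2π/N = 538.77 s = 8.9795 min ≈ 8.98 min.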